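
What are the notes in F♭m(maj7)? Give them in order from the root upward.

Root F♭, quality minor-major seventh:
F♭ — root
A𝄫 — minor 3rd
C♭ — perfect 5th
E♭ — major 7th

F♭  A𝄫  C♭  E♭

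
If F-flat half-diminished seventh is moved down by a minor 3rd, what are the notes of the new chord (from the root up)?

D-flat, F-flat, A-double-flat, C-flat

A minor 3rd down from F-flat is D-flat, so the new chord is D-flat half-diminished seventh.
Root: D-flat
Minor 3rd (3rd): F-flat
Diminished 5th (5th): A-double-flat
Minor 7th (7th): C-flat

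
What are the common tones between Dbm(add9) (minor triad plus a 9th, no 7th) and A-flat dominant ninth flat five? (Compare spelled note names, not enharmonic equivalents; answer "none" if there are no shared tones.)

Ab

Dbm(add9) = Db, Fb, Ab, Eb.
A-flat dominant ninth flat five = Ab, C, Ebb, Gb, Bb.
Shared: Ab.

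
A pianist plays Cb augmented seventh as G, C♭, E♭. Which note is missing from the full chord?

B𝄫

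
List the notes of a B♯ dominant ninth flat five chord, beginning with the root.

B-sharp D-double-sharp F-sharp A-sharp C-double-sharp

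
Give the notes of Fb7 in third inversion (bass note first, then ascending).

Ebb – Fb – Ab – Cb

Fb7 = Fb–Ab–Cb–Ebb; third inversion → seventh (Ebb) lowest.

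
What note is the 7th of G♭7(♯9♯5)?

Fb

Root of G♭7(♯9♯5) = Gb. The 7th is a minor 7th: Gb up a minor 7th → Fb.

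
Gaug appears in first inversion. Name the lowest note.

B

Gaug = G–B–D#. First inversion → third in the bass = B.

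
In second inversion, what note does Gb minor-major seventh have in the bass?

Gb minor-major seventh = G-flat–B-double-flat–D-flat–F. Second inversion → fifth in the bass = D-flat.

D-flat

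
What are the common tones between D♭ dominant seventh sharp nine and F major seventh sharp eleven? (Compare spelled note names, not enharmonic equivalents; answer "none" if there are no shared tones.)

F – E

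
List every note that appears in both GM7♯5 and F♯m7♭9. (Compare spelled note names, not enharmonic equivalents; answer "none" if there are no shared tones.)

GM7♯5: G B D♯ F♯
F♯m7♭9: F♯ A C♯ E G
Common to both → G, F♯.

G  F♯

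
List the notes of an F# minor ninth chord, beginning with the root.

F#, A, C#, E, G#

F# minor ninth is a minor ninth built on F#.
root → F#
3rd (minor 3rd) → A
5th (perfect 5th) → C#
7th (minor 7th) → E
9th (major 9th) → G#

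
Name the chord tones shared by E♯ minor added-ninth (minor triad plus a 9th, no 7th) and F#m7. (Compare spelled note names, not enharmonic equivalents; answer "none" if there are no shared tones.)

E♯ minor added-ninth = E#, G#, B#, F##.
F#m7 = F#, A, C#, E.
Shared: none.

none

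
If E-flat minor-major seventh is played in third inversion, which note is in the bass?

E-flat minor-major seventh in root position is Eb–Gb–Bb–D.
Third inversion places the seventh in the bass, which is D.

D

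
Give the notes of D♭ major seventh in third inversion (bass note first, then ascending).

C D-flat F A-flat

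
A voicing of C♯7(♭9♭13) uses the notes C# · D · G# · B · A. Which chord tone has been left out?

E#

C♯7(♭9♭13) = C#, E#, G#, B, D, A. The voicing lacks the 3rd (major 3rd), E#.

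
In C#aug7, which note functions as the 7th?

B

C#aug7 is built on C#; its 7th is a minor 7th above the root.
A seventh above C uses the letter B, and the minor 7th above C# is B.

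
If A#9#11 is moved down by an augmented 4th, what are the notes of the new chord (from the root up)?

An augmented 4th down from A# is E, so the new chord is E dominant ninth sharp eleven.
E — root
G# — major 3rd
B — perfect 5th
D — minor 7th
F# — major 9th
A# — augmented 11th

E, G#, B, D, F#, A#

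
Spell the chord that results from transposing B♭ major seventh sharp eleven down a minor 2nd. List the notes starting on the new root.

A minor 2nd down from B-flat is A, so the new chord is A major seventh sharp eleven.
A — root
C-sharp — major 3rd
E — perfect 5th
G-sharp — major 7th
D-sharp — augmented 11th

A C-sharp E G-sharp D-sharp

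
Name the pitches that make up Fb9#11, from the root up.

Root Fb, quality dominant ninth sharp eleven:
- root: Fb
- major 3rd: Ab
- perfect 5th: Cb
- minor 7th: Ebb
- major 9th: Gb
- augmented 11th: Bb

Fb  Ab  Cb  Ebb  Gb  Bb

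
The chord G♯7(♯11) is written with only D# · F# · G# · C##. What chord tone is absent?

B#

The full G♯7(♯11) chord is G#, B#, D#, F#, C##.
Comparing with the voicing, the major 3rd (3rd) — B# — is absent.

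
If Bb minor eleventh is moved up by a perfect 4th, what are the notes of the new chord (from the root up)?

Eb, Gb, Bb, Db, F, Ab

A perfect 4th up from Bb is Eb, so the new chord is Eb minor eleventh.
Root: Eb
Minor 3rd (3rd): Gb
Perfect 5th (5th): Bb
Minor 7th (7th): Db
Major 9th (9th): F
Perfect 11th (11th): Ab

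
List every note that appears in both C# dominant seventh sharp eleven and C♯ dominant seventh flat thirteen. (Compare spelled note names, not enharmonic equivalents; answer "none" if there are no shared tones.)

C# dominant seventh sharp eleven: C-sharp E-sharp G-sharp B F-double-sharp
C♯ dominant seventh flat thirteen: C-sharp E-sharp G-sharp B A
Common to both → C-sharp, E-sharp, G-sharp, B.

C-sharp, E-sharp, G-sharp, B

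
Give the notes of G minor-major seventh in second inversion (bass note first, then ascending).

D, F#, G, Bb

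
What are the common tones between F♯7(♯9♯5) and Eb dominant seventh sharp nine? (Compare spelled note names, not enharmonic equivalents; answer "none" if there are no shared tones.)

F#

F♯7(♯9♯5): F# A# C## E G##
Eb dominant seventh sharp nine: Eb G Bb Db F#
Common to both → F#.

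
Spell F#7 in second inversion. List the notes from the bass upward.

C# E F# A#

F#7 = F#–A#–C#–E; second inversion → fifth (C#) lowest.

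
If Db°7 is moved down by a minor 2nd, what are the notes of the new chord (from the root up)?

C Eb Gb Bbb

A minor 2nd down from Db is C, so the new chord is C diminished seventh.
- root: C
- minor 3rd: Eb
- diminished 5th: Gb
- diminished 7th: Bbb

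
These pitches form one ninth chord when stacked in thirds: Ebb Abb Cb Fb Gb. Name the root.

Fb

Stacking in thirds gives Fb – Abb – Cb – Ebb – Gb, so Fb is the root — Fb minor ninth.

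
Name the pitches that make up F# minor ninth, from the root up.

F♯  A  C♯  E  G♯

F# minor ninth: minor ninth on F♯.
Root: F♯
Minor 3rd (3rd): A
Perfect 5th (5th): C♯
Minor 7th (7th): E
Major 9th (9th): G♯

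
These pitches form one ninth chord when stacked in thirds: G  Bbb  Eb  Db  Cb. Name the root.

Cb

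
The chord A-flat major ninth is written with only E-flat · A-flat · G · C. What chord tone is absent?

B-flat

A-flat major ninth = A-flat, C, E-flat, G, B-flat. The voicing lacks the 9th (major 9th), B-flat.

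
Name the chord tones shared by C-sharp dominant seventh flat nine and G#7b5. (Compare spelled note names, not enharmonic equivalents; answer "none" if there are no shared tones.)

G♯  D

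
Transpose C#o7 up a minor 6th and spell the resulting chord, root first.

A  C  Eb  Gb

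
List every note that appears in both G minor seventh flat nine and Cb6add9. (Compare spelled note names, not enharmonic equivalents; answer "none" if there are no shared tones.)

Ab

G minor seventh flat nine: G Bb D F Ab
Cb6add9: Cb Eb Gb Ab Db
Common to both → Ab.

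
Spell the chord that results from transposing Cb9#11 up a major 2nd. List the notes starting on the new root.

Transposed root: C♭ → D♭ (major 2nd up). So we spell D♭ dominant ninth sharp eleven:
- root: D♭
- major 3rd: F
- perfect 5th: A♭
- minor 7th: C♭
- major 9th: E♭
- augmented 11th: G

D♭, F, A♭, C♭, E♭, G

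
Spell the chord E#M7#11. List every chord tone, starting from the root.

E# G## B# D## A##

E#M7#11 is a major seventh sharp eleven built on E#.
- root: E#
- major 3rd: G##
- perfect 5th: B#
- major 7th: D##
- augmented 11th: A##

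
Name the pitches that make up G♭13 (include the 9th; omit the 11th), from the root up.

G♭13: dominant thirteenth on Gb.
root → Gb
3rd (major 3rd) → Bb
5th (perfect 5th) → Db
7th (minor 7th) → Fb
9th (major 9th) → Ab
13th (major 13th) → Eb

Gb  Bb  Db  Fb  Ab  Eb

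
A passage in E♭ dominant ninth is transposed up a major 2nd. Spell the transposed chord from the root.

F, A, C, E-flat, G

E-flat up a major 2nd → F. New chord: F dominant ninth.
root → F
3rd (major 3rd) → A
5th (perfect 5th) → C
7th (minor 7th) → E-flat
9th (major 9th) → G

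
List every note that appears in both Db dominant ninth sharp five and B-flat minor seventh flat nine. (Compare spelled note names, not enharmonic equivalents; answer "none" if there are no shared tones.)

Db dominant ninth sharp five: D-flat F A C-flat E-flat
B-flat minor seventh flat nine: B-flat D-flat F A-flat C-flat
Common to both → D-flat, F, C-flat.

D-flat F C-flat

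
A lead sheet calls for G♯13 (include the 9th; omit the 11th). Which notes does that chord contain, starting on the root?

Root G#, quality dominant thirteenth:
- root: G#
- major 3rd: B#
- perfect 5th: D#
- minor 7th: F#
- major 9th: A#
- major 13th: E#

G#  B#  D#  F#  A#  E#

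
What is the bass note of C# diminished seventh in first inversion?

E

C# diminished seventh = C-sharp–E–G–B-flat. First inversion → third in the bass = E.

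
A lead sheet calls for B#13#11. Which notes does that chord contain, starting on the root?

B#13#11 is a dominant thirteenth sharp eleven built on B#.
root → B#
3rd (major 3rd) → D##
5th (perfect 5th) → F##
7th (minor 7th) → A#
9th (major 9th) → C##
11th (augmented 11th) → E##
13th (major 13th) → G##

B# – D## – F## – A# – C## – E## – G##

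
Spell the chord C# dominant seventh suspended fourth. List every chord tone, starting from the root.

C# F# G# B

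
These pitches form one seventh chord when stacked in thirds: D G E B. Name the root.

E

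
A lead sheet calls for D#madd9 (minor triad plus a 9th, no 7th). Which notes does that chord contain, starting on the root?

D#, F#, A#, E#

D#madd9: minor added-ninth on D#.
D# — root
F# — minor 3rd
A# — perfect 5th
E# — major 9th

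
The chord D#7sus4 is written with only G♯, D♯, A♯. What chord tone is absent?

The full D#7sus4 chord is D♯, G♯, A♯, C♯.
Comparing with the voicing, the minor 7th (7th) — C♯ — is absent.

C♯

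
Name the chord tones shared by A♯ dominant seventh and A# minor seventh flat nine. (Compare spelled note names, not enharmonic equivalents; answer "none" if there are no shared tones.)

A-sharp  E-sharp  G-sharp

A♯ dominant seventh = A-sharp, C-double-sharp, E-sharp, G-sharp.
A# minor seventh flat nine = A-sharp, C-sharp, E-sharp, G-sharp, B.
Shared: A-sharp, E-sharp, G-sharp.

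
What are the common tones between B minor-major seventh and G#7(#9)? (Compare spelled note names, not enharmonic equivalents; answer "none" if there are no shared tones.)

F#

B minor-major seventh = B, D, F#, A#.
G#7(#9) = G#, B#, D#, F#, A##.
Shared: F#.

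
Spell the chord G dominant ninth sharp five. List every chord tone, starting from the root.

G – B – D# – F – A

G dominant ninth sharp five: dominant ninth sharp five on G.
root → G
3rd (major 3rd) → B
5th (augmented 5th) → D#
7th (minor 7th) → F
9th (major 9th) → A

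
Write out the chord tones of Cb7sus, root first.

C♭  F♭  G♭  B𝄫

Root C♭, quality dominant seventh suspended fourth:
C♭ — root
F♭ — perfect 4th
G♭ — perfect 5th
B𝄫 — minor 7th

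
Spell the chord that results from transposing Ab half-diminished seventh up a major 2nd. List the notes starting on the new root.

Transposed root: A♭ → B♭ (major 2nd up). So we spell B♭ half-diminished seventh:
root → B♭
3rd (minor 3rd) → D♭
5th (diminished 5th) → F♭
7th (minor 7th) → A♭

B♭  D♭  F♭  A♭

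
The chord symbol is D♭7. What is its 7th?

Root of D♭7 = D♭. The 7th is a minor 7th: D♭ up a minor 7th → C♭.

C♭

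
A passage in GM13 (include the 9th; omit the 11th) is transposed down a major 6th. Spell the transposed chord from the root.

Transposed root: G → Bb (major 6th down). So we spell Bb major thirteenth:
- root: Bb
- major 3rd: D
- perfect 5th: F
- major 7th: A
- major 9th: C
- major 13th: G

Bb, D, F, A, C, G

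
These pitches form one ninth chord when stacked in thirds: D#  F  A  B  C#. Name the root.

B

Stacking in thirds gives B – D# – F – A – C#, so B is the root — B dominant ninth flat five.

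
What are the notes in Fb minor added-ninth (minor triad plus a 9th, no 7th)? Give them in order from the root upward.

Fb minor added-ninth is a minor added-ninth built on F♭.
root → F♭
3rd (minor 3rd) → A𝄫
5th (perfect 5th) → C♭
9th (major 9th) → G♭

F♭ – A𝄫 – C♭ – G♭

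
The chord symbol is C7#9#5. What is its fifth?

G#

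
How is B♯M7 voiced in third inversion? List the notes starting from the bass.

A##, B#, D##, F##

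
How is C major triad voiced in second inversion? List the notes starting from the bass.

G – C – E

In root position, C major triad is C–E–G.
Second inversion puts the fifth (G) in the bass.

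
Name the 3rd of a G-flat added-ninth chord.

Bb

Root of G-flat added-ninth = Gb. The 3rd is a major 3rd: Gb up a major 3rd → Bb.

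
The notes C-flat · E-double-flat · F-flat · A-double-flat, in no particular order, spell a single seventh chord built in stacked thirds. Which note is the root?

F-flat

Arranged so that each adjacent pair is a third by letter name: F-flat – A-double-flat – C-flat – E-double-flat.
The bottom of that stack, F-flat, is the root (this is F-flat minor seventh).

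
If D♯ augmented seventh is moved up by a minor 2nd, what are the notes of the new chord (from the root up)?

D-sharp up a minor 2nd → E. New chord: E augmented seventh.
- root: E
- major 3rd: G-sharp
- augmented 5th: B-sharp
- minor 7th: D

E – G-sharp – B-sharp – D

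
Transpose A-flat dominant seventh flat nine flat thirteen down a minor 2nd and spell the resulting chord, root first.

A minor 2nd down from Ab is G, so the new chord is G dominant seventh flat nine flat thirteen.
- root: G
- major 3rd: B
- perfect 5th: D
- minor 7th: F
- minor 9th: Ab
- minor 13th: Eb

G B D F Ab Eb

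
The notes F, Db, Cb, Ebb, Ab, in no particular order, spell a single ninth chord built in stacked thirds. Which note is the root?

Stacking in thirds gives Db – F – Ab – Cb – Ebb, so Db is the root — Db dominant seventh flat nine.

Db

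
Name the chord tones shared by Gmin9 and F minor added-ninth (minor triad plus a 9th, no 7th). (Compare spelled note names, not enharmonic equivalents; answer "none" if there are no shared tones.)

G, F

Gmin9 = G, Bb, D, F, A.
F minor added-ninth = F, Ab, C, G.
Shared: G, F.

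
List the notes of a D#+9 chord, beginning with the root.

D#, F##, A##, C#, E#

D#+9: dominant ninth sharp five on D#.
root → D#
3rd (major 3rd) → F##
5th (augmented 5th) → A##
7th (minor 7th) → C#
9th (major 9th) → E#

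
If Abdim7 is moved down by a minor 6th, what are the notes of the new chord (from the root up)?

Ab down a minor 6th → C. New chord: C diminished seventh.
Root: C
Minor 3rd (3rd): Eb
Diminished 5th (5th): Gb
Diminished 7th (7th): Bbb

C – Eb – Gb – Bbb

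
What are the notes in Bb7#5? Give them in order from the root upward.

Bb7#5 is an augmented seventh built on Bb.
Root: Bb
Major 3rd (3rd): D
Augmented 5th (5th): F#
Minor 7th (7th): Ab

Bb, D, F#, Ab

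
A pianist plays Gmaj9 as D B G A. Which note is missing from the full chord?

F#

The full Gmaj9 chord is G, B, D, F#, A.
Comparing with the voicing, the major 7th (7th) — F# — is absent.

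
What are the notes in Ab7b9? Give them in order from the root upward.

Ab, C, Eb, Gb, Bbb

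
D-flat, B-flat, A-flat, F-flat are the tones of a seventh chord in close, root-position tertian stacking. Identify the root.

Stacking in thirds gives B-flat – D-flat – F-flat – A-flat, so B-flat is the root — B-flat half-diminished seventh.

B-flat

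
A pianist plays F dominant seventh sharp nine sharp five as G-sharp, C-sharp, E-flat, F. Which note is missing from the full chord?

A

The full F dominant seventh sharp nine sharp five chord is F, A, C-sharp, E-flat, G-sharp.
Comparing with the voicing, the major 3rd (3rd) — A — is absent.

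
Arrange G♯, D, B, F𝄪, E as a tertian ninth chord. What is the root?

E

Arranged so that each adjacent pair is a third by letter name: E – G♯ – B – D – F𝄪.
The bottom of that stack, E, is the root (this is E dominant seventh sharp nine).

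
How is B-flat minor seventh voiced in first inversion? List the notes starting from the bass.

In root position, B-flat minor seventh is Bb–Db–F–Ab.
First inversion puts the third (Db) in the bass.

Db  F  Ab  Bb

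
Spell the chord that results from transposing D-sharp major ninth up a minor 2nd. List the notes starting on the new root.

D-sharp up a minor 2nd → E. New chord: E major ninth.
root → E
3rd (major 3rd) → G-sharp
5th (perfect 5th) → B
7th (major 7th) → D-sharp
9th (major 9th) → F-sharp

E  G-sharp  B  D-sharp  F-sharp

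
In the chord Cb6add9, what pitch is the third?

Root of Cb6add9 = C♭. The 3rd is a major 3rd: C♭ up a major 3rd → E♭.

E♭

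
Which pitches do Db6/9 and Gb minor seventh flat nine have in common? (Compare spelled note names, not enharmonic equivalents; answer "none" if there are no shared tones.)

D♭

Db6/9 = D♭, F, A♭, B♭, E♭.
Gb minor seventh flat nine = G♭, B𝄫, D♭, F♭, A𝄫.
Shared: D♭.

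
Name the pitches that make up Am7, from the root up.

Am7: minor seventh on A.
root → A
3rd (minor 3rd) → C
5th (perfect 5th) → E
7th (minor 7th) → G

A – C – E – G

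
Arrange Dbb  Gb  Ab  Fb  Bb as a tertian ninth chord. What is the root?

Gb

Arranged so that each adjacent pair is a third by letter name: Gb – Bb – Dbb – Fb – Ab.
The bottom of that stack, Gb, is the root (this is Gb dominant ninth flat five).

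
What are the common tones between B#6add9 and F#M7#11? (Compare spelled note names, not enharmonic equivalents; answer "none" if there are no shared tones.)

B♯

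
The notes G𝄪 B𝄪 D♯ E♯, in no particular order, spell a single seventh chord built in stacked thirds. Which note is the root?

E♯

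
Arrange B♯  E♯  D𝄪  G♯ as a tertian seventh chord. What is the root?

Arranged so that each adjacent pair is a third by letter name: E♯ – G♯ – B♯ – D𝄪.
The bottom of that stack, E♯, is the root (this is E♯ minor-major seventh).

E♯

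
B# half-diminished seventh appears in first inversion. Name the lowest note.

B# half-diminished seventh in root position is B-sharp–D-sharp–F-sharp–A-sharp.
First inversion places the third in the bass, which is D-sharp.

D-sharp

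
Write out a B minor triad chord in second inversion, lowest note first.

F-sharp, B, D

B minor triad = B–D–F-sharp; second inversion → fifth (F-sharp) lowest.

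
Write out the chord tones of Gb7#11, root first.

Gb – Bb – Db – Fb – C

Root Gb, quality dominant seventh sharp eleven:
root → Gb
3rd (major 3rd) → Bb
5th (perfect 5th) → Db
7th (minor 7th) → Fb
11th (augmented 11th) → C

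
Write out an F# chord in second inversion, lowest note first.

F# = F♯–A♯–C♯; second inversion → fifth (C♯) lowest.

C♯, F♯, A♯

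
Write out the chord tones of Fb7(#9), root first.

Fb, Ab, Cb, Ebb, G

Root Fb, quality dominant seventh sharp nine:
Fb — root
Ab — major 3rd
Cb — perfect 5th
Ebb — minor 7th
G — augmented 9th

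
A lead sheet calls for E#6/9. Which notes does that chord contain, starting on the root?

E#, G##, B#, C##, F##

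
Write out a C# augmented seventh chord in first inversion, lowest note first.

C# augmented seventh = C#–E#–G##–B; first inversion → third (E#) lowest.

E#  G##  B  C#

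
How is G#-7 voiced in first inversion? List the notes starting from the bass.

B D♯ F♯ G♯

G#-7 = G♯–B–D♯–F♯; first inversion → third (B) lowest.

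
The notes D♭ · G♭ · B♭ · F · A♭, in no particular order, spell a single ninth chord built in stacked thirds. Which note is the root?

G♭

Arranged so that each adjacent pair is a third by letter name: G♭ – B♭ – D♭ – F – A♭.
The bottom of that stack, G♭, is the root (this is G♭ major ninth).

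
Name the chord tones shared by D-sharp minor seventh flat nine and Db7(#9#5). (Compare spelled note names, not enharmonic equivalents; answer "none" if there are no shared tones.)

D-sharp minor seventh flat nine: D♯ F♯ A♯ C♯ E
Db7(#9#5): D♭ F A C♭ E
Common to both → E.

E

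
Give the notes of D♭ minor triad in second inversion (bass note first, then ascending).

D♭ minor triad = Db–Fb–Ab; second inversion → fifth (Ab) lowest.

Ab  Db  Fb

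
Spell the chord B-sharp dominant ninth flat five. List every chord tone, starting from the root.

Root B♯, quality dominant ninth flat five:
B♯ — root
D𝄪 — major 3rd
F♯ — diminished 5th
A♯ — minor 7th
C𝄪 — major 9th

B♯ – D𝄪 – F♯ – A♯ – C𝄪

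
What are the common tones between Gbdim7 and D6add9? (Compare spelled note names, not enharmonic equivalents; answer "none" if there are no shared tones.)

Gbdim7 = Gb, Bbb, Dbb, Fbb.
D6add9 = D, F#, A, B, E.
Shared: none.

none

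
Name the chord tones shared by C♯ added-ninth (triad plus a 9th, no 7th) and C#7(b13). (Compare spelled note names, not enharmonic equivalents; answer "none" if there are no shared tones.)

C♯, E♯, G♯

C♯ added-ninth: C♯ E♯ G♯ D♯
C#7(b13): C♯ E♯ G♯ B A
Common to both → C♯, E♯, G♯.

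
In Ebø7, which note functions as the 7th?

Db

Root of Ebø7 = Eb. The 7th is a minor 7th: Eb up a minor 7th → Db.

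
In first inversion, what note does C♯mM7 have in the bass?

E

C♯mM7 = C#–E–G#–B#. First inversion → third in the bass = E.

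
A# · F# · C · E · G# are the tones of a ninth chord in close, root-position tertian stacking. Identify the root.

Stacking in thirds gives F# – A# – C – E – G#, so F# is the root — F# dominant ninth flat five.

F#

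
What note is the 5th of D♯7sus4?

D♯7sus4 is built on D#; its 5th is a perfect 5th above the root.
A fifth above D uses the letter A, and the perfect 5th above D# is A#.

A#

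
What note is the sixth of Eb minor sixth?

C

Root of Eb minor sixth = E-flat. The 6th is a major 6th: E-flat up a major 6th → C.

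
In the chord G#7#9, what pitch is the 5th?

D#

G#7#9 is built on G#; its 5th is a perfect 5th above the root.
A fifth above G uses the letter D, and the perfect 5th above G# is D#.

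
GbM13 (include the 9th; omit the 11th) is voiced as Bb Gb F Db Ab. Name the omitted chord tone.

Eb

The full GbM13 chord is Gb, Bb, Db, F, Ab, Eb.
Comparing with the voicing, the major 13th (13th) — Eb — is absent.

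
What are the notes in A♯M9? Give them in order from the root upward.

A♯, C𝄪, E♯, G𝄪, B♯

A♯M9: major ninth on A♯.
root → A♯
3rd (major 3rd) → C𝄪
5th (perfect 5th) → E♯
7th (major 7th) → G𝄪
9th (major 9th) → B♯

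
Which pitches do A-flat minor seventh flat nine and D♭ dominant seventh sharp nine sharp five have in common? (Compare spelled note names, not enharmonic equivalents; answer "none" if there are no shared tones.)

C-flat

A-flat minor seventh flat nine = A-flat, C-flat, E-flat, G-flat, B-double-flat.
D♭ dominant seventh sharp nine sharp five = D-flat, F, A, C-flat, E.
Shared: C-flat.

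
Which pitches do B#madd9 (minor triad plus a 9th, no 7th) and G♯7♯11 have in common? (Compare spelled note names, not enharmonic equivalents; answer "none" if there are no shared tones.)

B#, D#, C##

B#madd9 = B#, D#, F##, C##.
G♯7♯11 = G#, B#, D#, F#, C##.
Shared: B#, D#, C##.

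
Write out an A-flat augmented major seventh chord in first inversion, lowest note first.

C, E, G, A-flat

In root position, A-flat augmented major seventh is A-flat–C–E–G.
First inversion puts the third (C) in the bass.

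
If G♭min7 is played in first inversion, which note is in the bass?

B𝄫

G♭min7 = G♭–B𝄫–D♭–F♭. First inversion → third in the bass = B𝄫.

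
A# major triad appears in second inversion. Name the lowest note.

A# major triad in root position is A#–C##–E#.
Second inversion places the fifth in the bass, which is E#.

E#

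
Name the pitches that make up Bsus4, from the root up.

Bsus4 is a suspended fourth built on B.
- root: B
- perfect 4th: E
- perfect 5th: F♯

B  E  F♯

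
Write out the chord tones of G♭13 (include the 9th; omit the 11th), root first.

G♭13: dominant thirteenth on G♭.
- root: G♭
- major 3rd: B♭
- perfect 5th: D♭
- minor 7th: F♭
- major 9th: A♭
- major 13th: E♭

G♭, B♭, D♭, F♭, A♭, E♭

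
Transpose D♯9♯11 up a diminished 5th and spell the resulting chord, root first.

D# up a diminished 5th → A. New chord: A dominant ninth sharp eleven.
- root: A
- major 3rd: C#
- perfect 5th: E
- minor 7th: G
- major 9th: B
- augmented 11th: D#

A C# E G B D#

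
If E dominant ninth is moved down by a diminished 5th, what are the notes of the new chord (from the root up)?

E down a diminished 5th → A-sharp. New chord: A-sharp dominant ninth.
Root: A-sharp
Major 3rd (3rd): C-double-sharp
Perfect 5th (5th): E-sharp
Minor 7th (7th): G-sharp
Major 9th (9th): B-sharp

A-sharp – C-double-sharp – E-sharp – G-sharp – B-sharp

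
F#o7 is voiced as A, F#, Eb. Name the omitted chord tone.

F#o7 = F#, A, C, Eb. The voicing lacks the 5th (diminished 5th), C.

C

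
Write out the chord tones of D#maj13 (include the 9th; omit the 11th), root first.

D#maj13 is a major thirteenth built on D#.
- root: D#
- major 3rd: F##
- perfect 5th: A#
- major 7th: C##
- major 9th: E#
- major 13th: B#

D# – F## – A# – C## – E# – B#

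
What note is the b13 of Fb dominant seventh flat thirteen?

Root of Fb dominant seventh flat thirteen = F-flat. The 13th is a minor 13th: F-flat up a minor 13th → D-double-flat.

D-double-flat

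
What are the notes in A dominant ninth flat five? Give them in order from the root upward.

A – C# – Eb – G – B

A dominant ninth flat five is a dominant ninth flat five built on A.
- root: A
- major 3rd: C#
- diminished 5th: Eb
- minor 7th: G
- major 9th: B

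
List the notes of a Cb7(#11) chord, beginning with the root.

Cb – Eb – Gb – Bbb – F

Cb7(#11): dominant seventh sharp eleven on Cb.
root → Cb
3rd (major 3rd) → Eb
5th (perfect 5th) → Gb
7th (minor 7th) → Bbb
11th (augmented 11th) → F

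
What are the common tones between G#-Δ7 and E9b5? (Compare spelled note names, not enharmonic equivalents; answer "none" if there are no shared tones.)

G#-Δ7 = G#, B, D#, F##.
E9b5 = E, G#, Bb, D, F#.
Shared: G#.

G#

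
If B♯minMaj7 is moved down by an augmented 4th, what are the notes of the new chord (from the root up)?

Transposed root: B# → F# (augmented 4th down). So we spell F# minor-major seventh:
F# — root
A — minor 3rd
C# — perfect 5th
E# — major 7th

F# – A – C# – E#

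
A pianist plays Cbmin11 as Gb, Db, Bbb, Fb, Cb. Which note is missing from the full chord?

Ebb

Cbmin11 = Cb, Ebb, Gb, Bbb, Db, Fb. The voicing lacks the 3rd (minor 3rd), Ebb.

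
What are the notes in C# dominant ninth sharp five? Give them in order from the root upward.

C# dominant ninth sharp five: dominant ninth sharp five on C-sharp.
root → C-sharp
3rd (major 3rd) → E-sharp
5th (augmented 5th) → G-double-sharp
7th (minor 7th) → B
9th (major 9th) → D-sharp

C-sharp – E-sharp – G-double-sharp – B – D-sharp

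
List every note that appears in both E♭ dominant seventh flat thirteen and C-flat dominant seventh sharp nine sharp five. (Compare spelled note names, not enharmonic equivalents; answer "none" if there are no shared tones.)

E-flat  G  C-flat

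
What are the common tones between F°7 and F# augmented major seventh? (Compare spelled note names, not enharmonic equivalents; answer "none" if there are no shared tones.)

none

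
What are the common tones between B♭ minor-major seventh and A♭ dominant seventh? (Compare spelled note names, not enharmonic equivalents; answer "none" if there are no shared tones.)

none

B♭ minor-major seventh: B-flat D-flat F A
A♭ dominant seventh: A-flat C E-flat G-flat
Common to both → none.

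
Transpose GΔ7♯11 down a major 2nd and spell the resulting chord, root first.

F, A, C, E, B

A major 2nd down from G is F, so the new chord is F major seventh sharp eleven.
Root: F
Major 3rd (3rd): A
Perfect 5th (5th): C
Major 7th (7th): E
Augmented 11th (11th): B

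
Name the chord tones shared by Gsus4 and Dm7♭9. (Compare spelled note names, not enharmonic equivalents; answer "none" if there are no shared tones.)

Gsus4 = G, C, D.
Dm7♭9 = D, F, A, C, E♭.
Shared: C, D.

C D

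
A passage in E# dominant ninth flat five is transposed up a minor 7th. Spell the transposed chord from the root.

E# up a minor 7th → D#. New chord: D# dominant ninth flat five.
D# — root
F## — major 3rd
A — diminished 5th
C# — minor 7th
E# — major 9th

D#, F##, A, C#, E#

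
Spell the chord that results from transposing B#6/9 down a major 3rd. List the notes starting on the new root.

A major 3rd down from B# is G#, so the new chord is G# six-nine.
root → G#
3rd (major 3rd) → B#
5th (perfect 5th) → D#
6th (major 6th) → E#
9th (major 9th) → A#

G#, B#, D#, E#, A#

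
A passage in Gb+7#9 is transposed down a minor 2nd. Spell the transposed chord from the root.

F, A, C♯, E♭, G♯

Transposed root: G♭ → F (minor 2nd down). So we spell F dominant seventh sharp nine sharp five:
F — root
A — major 3rd
C♯ — augmented 5th
E♭ — minor 7th
G♯ — augmented 9th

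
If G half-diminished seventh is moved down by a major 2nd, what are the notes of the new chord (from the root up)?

G down a major 2nd → F. New chord: F half-diminished seventh.
root → F
3rd (minor 3rd) → A-flat
5th (diminished 5th) → C-flat
7th (minor 7th) → E-flat

F, A-flat, C-flat, E-flat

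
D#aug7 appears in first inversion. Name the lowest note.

F##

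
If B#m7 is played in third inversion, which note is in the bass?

A#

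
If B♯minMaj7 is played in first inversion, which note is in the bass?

D#

B♯minMaj7 in root position is B#–D#–F##–A##.
First inversion places the third in the bass, which is D#.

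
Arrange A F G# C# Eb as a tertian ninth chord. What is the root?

Arranged so that each adjacent pair is a third by letter name: F – A – C# – Eb – G#.
The bottom of that stack, F, is the root (this is F dominant seventh sharp nine sharp five).

F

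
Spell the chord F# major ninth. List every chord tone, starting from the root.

F# major ninth is a major ninth built on F#.
- root: F#
- major 3rd: A#
- perfect 5th: C#
- major 7th: E#
- major 9th: G#

F#, A#, C#, E#, G#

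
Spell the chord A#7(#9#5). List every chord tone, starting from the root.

A#7(#9#5): dominant seventh sharp nine sharp five on A#.
A# — root
C## — major 3rd
E## — augmented 5th
G# — minor 7th
B## — augmented 9th

A#, C##, E##, G#, B##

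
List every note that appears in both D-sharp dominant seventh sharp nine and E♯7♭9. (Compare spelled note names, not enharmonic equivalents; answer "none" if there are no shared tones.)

D-sharp dominant seventh sharp nine: D# F## A# C# E##
E♯7♭9: E# G## B# D# F#
Common to both → D#.

D#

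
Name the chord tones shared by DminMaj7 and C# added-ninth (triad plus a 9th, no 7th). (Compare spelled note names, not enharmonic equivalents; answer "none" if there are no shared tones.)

C♯

DminMaj7 = D, F, A, C♯.
C# added-ninth = C♯, E♯, G♯, D♯.
Shared: C♯.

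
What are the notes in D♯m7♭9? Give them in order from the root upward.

D♯m7♭9 is a minor seventh flat nine built on D♯.
- root: D♯
- minor 3rd: F♯
- perfect 5th: A♯
- minor 7th: C♯
- minor 9th: E

D♯, F♯, A♯, C♯, E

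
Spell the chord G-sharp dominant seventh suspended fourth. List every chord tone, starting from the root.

Root G-sharp, quality dominant seventh suspended fourth:
Root: G-sharp
Perfect 4th (4th): C-sharp
Perfect 5th (5th): D-sharp
Minor 7th (7th): F-sharp

G-sharp  C-sharp  D-sharp  F-sharp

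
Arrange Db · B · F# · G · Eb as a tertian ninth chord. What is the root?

Arranged so that each adjacent pair is a third by letter name: Eb – G – B – Db – F#.
The bottom of that stack, Eb, is the root (this is Eb dominant seventh sharp nine sharp five).

Eb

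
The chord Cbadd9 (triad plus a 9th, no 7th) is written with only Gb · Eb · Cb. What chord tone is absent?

The full Cbadd9 chord is Cb, Eb, Gb, Db.
Comparing with the voicing, the major 9th (9th) — Db — is absent.

Db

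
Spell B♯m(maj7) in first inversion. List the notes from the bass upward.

In root position, B♯m(maj7) is B#–D#–F##–A##.
First inversion puts the third (D#) in the bass.

D# F## A## B#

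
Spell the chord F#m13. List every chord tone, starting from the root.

Root F#, quality minor thirteenth:
Root: F#
Minor 3rd (3rd): A
Perfect 5th (5th): C#
Minor 7th (7th): E
Major 9th (9th): G#
Perfect 11th (11th): B
Major 13th (13th): D#

F#  A  C#  E  G#  B  D#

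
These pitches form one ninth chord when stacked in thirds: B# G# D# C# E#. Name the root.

C#

Stacking in thirds gives C# – E# – G# – B# – D#, so C# is the root — C# major ninth.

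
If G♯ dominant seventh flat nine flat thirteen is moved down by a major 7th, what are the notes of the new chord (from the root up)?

G-sharp down a major 7th → A. New chord: A dominant seventh flat nine flat thirteen.
- root: A
- major 3rd: C-sharp
- perfect 5th: E
- minor 7th: G
- minor 9th: B-flat
- minor 13th: F

A C-sharp E G B-flat F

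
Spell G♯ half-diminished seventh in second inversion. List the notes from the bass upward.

G♯ half-diminished seventh = G-sharp–B–D–F-sharp; second inversion → fifth (D) lowest.

D, F-sharp, G-sharp, B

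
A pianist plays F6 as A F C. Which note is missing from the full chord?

D

The full F6 chord is F, A, C, D.
Comparing with the voicing, the major 6th (6th) — D — is absent.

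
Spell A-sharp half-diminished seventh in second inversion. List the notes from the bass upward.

In root position, A-sharp half-diminished seventh is A#–C#–E–G#.
Second inversion puts the fifth (E) in the bass.

E, G#, A#, C#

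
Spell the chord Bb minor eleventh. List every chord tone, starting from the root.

Bb minor eleventh: minor eleventh on Bb.
root → Bb
3rd (minor 3rd) → Db
5th (perfect 5th) → F
7th (minor 7th) → Ab
9th (major 9th) → C
11th (perfect 11th) → Eb

Bb Db F Ab C Eb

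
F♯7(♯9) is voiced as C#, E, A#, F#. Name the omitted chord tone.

G##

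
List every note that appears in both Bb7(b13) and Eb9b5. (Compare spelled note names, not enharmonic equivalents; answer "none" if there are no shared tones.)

F

Bb7(b13): Bb D F Ab Gb
Eb9b5: Eb G Bbb Db F
Common to both → F.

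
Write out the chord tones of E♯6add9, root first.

E♯6add9: six-nine on E♯.
- root: E♯
- major 3rd: G𝄪
- perfect 5th: B♯
- major 6th: C𝄪
- major 9th: F𝄪

E♯, G𝄪, B♯, C𝄪, F𝄪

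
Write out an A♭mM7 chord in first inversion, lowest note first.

A♭mM7 = Ab–Cb–Eb–G; first inversion → third (Cb) lowest.

Cb, Eb, G, Ab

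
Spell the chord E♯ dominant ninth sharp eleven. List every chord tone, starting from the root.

E♯ dominant ninth sharp eleven: dominant ninth sharp eleven on E-sharp.
- root: E-sharp
- major 3rd: G-double-sharp
- perfect 5th: B-sharp
- minor 7th: D-sharp
- major 9th: F-double-sharp
- augmented 11th: A-double-sharp

E-sharp, G-double-sharp, B-sharp, D-sharp, F-double-sharp, A-double-sharp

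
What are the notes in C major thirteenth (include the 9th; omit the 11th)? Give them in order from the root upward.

C E G B D A

Root C, quality major thirteenth:
C — root
E — major 3rd
G — perfect 5th
B — major 7th
D — major 9th
A — major 13th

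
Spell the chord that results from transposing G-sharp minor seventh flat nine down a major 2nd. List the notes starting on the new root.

F♯  A  C♯  E  G

Transposed root: G♯ → F♯ (major 2nd down). So we spell F♯ minor seventh flat nine:
- root: F♯
- minor 3rd: A
- perfect 5th: C♯
- minor 7th: E
- minor 9th: G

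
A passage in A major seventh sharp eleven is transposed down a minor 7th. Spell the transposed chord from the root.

Transposed root: A → B (minor 7th down). So we spell B major seventh sharp eleven:
root → B
3rd (major 3rd) → D-sharp
5th (perfect 5th) → F-sharp
7th (major 7th) → A-sharp
11th (augmented 11th) → E-sharp

B – D-sharp – F-sharp – A-sharp – E-sharp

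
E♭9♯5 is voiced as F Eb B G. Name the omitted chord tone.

The full E♭9♯5 chord is Eb, G, B, Db, F.
Comparing with the voicing, the minor 7th (7th) — Db — is absent.

Db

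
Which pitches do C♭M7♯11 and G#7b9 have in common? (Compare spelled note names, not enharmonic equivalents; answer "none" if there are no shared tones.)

C♭M7♯11 = Cb, Eb, Gb, Bb, F.
G#7b9 = G#, B#, D#, F#, A.
Shared: none.

none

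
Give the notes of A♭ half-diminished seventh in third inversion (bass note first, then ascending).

Gb  Ab  Cb  Ebb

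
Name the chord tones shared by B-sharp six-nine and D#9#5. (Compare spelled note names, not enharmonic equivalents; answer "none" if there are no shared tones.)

F##

B-sharp six-nine = B#, D##, F##, G##, C##.
D#9#5 = D#, F##, A##, C#, E#.
Shared: F##.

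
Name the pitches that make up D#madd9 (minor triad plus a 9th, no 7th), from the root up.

D♯ F♯ A♯ E♯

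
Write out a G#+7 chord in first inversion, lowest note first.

B# D## F# G#

G#+7 = G#–B#–D##–F#; first inversion → third (B#) lowest.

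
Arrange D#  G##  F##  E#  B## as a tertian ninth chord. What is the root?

E#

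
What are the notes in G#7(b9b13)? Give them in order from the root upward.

G♯  B♯  D♯  F♯  A  E

Root G♯, quality dominant seventh flat nine flat thirteen:
root → G♯
3rd (major 3rd) → B♯
5th (perfect 5th) → D♯
7th (minor 7th) → F♯
9th (minor 9th) → A
13th (minor 13th) → E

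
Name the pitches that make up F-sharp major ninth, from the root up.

F#, A#, C#, E#, G#

F-sharp major ninth: major ninth on F#.
root → F#
3rd (major 3rd) → A#
5th (perfect 5th) → C#
7th (major 7th) → E#
9th (major 9th) → G#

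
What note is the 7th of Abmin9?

Gb

Root of Abmin9 = Ab. The 7th is a minor 7th: Ab up a minor 7th → Gb.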